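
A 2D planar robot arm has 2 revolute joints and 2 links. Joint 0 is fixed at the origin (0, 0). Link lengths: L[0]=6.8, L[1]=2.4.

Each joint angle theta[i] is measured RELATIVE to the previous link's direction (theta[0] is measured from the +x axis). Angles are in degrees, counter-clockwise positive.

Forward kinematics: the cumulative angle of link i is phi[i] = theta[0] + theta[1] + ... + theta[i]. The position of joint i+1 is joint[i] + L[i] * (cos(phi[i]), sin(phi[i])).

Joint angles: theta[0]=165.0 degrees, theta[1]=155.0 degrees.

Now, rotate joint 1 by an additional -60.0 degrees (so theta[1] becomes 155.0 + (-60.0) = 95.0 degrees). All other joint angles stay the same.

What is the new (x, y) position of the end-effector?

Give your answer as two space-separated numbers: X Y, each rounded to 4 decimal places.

joint[0] = (0.0000, 0.0000)  (base)
link 0: phi[0] = 165 = 165 deg
  cos(165 deg) = -0.9659, sin(165 deg) = 0.2588
  joint[1] = (0.0000, 0.0000) + 6.8 * (-0.9659, 0.2588) = (0.0000 + -6.5683, 0.0000 + 1.7600) = (-6.5683, 1.7600)
link 1: phi[1] = 165 + 95 = 260 deg
  cos(260 deg) = -0.1736, sin(260 deg) = -0.9848
  joint[2] = (-6.5683, 1.7600) + 2.4 * (-0.1736, -0.9848) = (-6.5683 + -0.4168, 1.7600 + -2.3635) = (-6.9851, -0.6036)
End effector: (-6.9851, -0.6036)

Answer: -6.9851 -0.6036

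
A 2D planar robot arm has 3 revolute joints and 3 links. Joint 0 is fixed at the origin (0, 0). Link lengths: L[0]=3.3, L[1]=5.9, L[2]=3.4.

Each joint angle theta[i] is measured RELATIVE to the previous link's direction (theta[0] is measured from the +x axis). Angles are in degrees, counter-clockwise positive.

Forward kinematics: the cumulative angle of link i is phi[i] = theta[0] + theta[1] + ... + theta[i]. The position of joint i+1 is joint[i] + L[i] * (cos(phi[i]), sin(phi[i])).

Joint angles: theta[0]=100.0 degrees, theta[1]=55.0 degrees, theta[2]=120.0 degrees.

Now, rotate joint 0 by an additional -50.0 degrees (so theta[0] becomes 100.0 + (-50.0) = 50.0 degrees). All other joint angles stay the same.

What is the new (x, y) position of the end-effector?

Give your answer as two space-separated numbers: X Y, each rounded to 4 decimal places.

joint[0] = (0.0000, 0.0000)  (base)
link 0: phi[0] = 50 = 50 deg
  cos(50 deg) = 0.6428, sin(50 deg) = 0.7660
  joint[1] = (0.0000, 0.0000) + 3.3 * (0.6428, 0.7660) = (0.0000 + 2.1212, 0.0000 + 2.5279) = (2.1212, 2.5279)
link 1: phi[1] = 50 + 55 = 105 deg
  cos(105 deg) = -0.2588, sin(105 deg) = 0.9659
  joint[2] = (2.1212, 2.5279) + 5.9 * (-0.2588, 0.9659) = (2.1212 + -1.5270, 2.5279 + 5.6990) = (0.5942, 8.2269)
link 2: phi[2] = 50 + 55 + 120 = 225 deg
  cos(225 deg) = -0.7071, sin(225 deg) = -0.7071
  joint[3] = (0.5942, 8.2269) + 3.4 * (-0.7071, -0.7071) = (0.5942 + -2.4042, 8.2269 + -2.4042) = (-1.8100, 5.8227)
End effector: (-1.8100, 5.8227)

Answer: -1.8100 5.8227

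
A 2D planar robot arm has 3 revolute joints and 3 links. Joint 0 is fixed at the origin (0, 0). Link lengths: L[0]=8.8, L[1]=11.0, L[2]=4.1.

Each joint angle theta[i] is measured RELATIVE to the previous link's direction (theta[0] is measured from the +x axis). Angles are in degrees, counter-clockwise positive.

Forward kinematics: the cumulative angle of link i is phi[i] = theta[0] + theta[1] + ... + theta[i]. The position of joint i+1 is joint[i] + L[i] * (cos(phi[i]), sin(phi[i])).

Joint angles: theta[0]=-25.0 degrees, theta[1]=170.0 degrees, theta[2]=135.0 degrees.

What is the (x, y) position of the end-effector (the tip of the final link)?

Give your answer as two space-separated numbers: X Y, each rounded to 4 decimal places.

Answer: -0.3232 -1.4474

Derivation:
joint[0] = (0.0000, 0.0000)  (base)
link 0: phi[0] = -25 = -25 deg
  cos(-25 deg) = 0.9063, sin(-25 deg) = -0.4226
  joint[1] = (0.0000, 0.0000) + 8.8 * (0.9063, -0.4226) = (0.0000 + 7.9755, 0.0000 + -3.7190) = (7.9755, -3.7190)
link 1: phi[1] = -25 + 170 = 145 deg
  cos(145 deg) = -0.8192, sin(145 deg) = 0.5736
  joint[2] = (7.9755, -3.7190) + 11 * (-0.8192, 0.5736) = (7.9755 + -9.0107, -3.7190 + 6.3093) = (-1.0352, 2.5903)
link 2: phi[2] = -25 + 170 + 135 = 280 deg
  cos(280 deg) = 0.1736, sin(280 deg) = -0.9848
  joint[3] = (-1.0352, 2.5903) + 4.1 * (0.1736, -0.9848) = (-1.0352 + 0.7120, 2.5903 + -4.0377) = (-0.3232, -1.4474)
End effector: (-0.3232, -1.4474)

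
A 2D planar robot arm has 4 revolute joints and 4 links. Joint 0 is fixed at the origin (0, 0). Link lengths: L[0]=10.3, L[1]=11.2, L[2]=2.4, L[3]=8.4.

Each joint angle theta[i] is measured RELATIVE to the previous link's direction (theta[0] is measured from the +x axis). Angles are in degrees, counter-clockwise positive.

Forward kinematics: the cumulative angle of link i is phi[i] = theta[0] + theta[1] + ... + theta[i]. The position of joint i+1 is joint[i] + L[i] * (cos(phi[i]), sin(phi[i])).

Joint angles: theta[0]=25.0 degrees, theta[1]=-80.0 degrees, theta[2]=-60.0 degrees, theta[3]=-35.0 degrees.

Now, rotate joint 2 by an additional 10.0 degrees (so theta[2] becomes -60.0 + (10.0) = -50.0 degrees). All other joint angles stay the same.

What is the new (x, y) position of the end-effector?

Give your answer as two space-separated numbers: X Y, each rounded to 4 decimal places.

joint[0] = (0.0000, 0.0000)  (base)
link 0: phi[0] = 25 = 25 deg
  cos(25 deg) = 0.9063, sin(25 deg) = 0.4226
  joint[1] = (0.0000, 0.0000) + 10.3 * (0.9063, 0.4226) = (0.0000 + 9.3350, 0.0000 + 4.3530) = (9.3350, 4.3530)
link 1: phi[1] = 25 + -80 = -55 deg
  cos(-55 deg) = 0.5736, sin(-55 deg) = -0.8192
  joint[2] = (9.3350, 4.3530) + 11.2 * (0.5736, -0.8192) = (9.3350 + 6.4241, 4.3530 + -9.1745) = (15.7590, -4.8215)
link 2: phi[2] = 25 + -80 + -50 = -105 deg
  cos(-105 deg) = -0.2588, sin(-105 deg) = -0.9659
  joint[3] = (15.7590, -4.8215) + 2.4 * (-0.2588, -0.9659) = (15.7590 + -0.6212, -4.8215 + -2.3182) = (15.1379, -7.1398)
link 3: phi[3] = 25 + -80 + -50 + -35 = -140 deg
  cos(-140 deg) = -0.7660, sin(-140 deg) = -0.6428
  joint[4] = (15.1379, -7.1398) + 8.4 * (-0.7660, -0.6428) = (15.1379 + -6.4348, -7.1398 + -5.3994) = (8.7031, -12.5392)
End effector: (8.7031, -12.5392)

Answer: 8.7031 -12.5392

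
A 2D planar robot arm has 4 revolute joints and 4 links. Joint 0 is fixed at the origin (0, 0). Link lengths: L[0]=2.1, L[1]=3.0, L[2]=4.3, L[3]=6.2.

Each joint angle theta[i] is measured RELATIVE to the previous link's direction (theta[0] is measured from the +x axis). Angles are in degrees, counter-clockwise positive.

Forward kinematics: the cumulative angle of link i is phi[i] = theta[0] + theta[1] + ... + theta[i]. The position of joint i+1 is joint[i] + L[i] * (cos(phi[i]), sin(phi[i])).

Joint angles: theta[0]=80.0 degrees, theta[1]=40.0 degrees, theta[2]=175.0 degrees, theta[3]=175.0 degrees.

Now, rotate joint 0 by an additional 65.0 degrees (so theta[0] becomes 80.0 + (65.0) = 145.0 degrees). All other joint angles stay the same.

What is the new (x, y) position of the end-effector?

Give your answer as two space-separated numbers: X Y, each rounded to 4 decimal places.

Answer: -6.5852 1.4834

Derivation:
joint[0] = (0.0000, 0.0000)  (base)
link 0: phi[0] = 145 = 145 deg
  cos(145 deg) = -0.8192, sin(145 deg) = 0.5736
  joint[1] = (0.0000, 0.0000) + 2.1 * (-0.8192, 0.5736) = (0.0000 + -1.7202, 0.0000 + 1.2045) = (-1.7202, 1.2045)
link 1: phi[1] = 145 + 40 = 185 deg
  cos(185 deg) = -0.9962, sin(185 deg) = -0.0872
  joint[2] = (-1.7202, 1.2045) + 3 * (-0.9962, -0.0872) = (-1.7202 + -2.9886, 1.2045 + -0.2615) = (-4.7088, 0.9430)
link 2: phi[2] = 145 + 40 + 175 = 360 deg
  cos(360 deg) = 1.0000, sin(360 deg) = -0.0000
  joint[3] = (-4.7088, 0.9430) + 4.3 * (1.0000, -0.0000) = (-4.7088 + 4.3000, 0.9430 + -0.0000) = (-0.4088, 0.9430)
link 3: phi[3] = 145 + 40 + 175 + 175 = 535 deg
  cos(535 deg) = -0.9962, sin(535 deg) = 0.0872
  joint[4] = (-0.4088, 0.9430) + 6.2 * (-0.9962, 0.0872) = (-0.4088 + -6.1764, 0.9430 + 0.5404) = (-6.5852, 1.4834)
End effector: (-6.5852, 1.4834)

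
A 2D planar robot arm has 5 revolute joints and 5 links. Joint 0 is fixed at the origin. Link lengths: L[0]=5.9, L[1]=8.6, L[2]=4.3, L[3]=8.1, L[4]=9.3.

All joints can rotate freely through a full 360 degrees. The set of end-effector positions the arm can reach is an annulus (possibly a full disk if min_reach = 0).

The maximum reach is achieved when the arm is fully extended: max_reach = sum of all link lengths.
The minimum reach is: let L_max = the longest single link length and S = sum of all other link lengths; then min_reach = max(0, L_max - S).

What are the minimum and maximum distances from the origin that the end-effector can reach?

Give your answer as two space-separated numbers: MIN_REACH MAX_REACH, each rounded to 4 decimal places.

Answer: 0.0000 36.2000

Derivation:
Link lengths: [5.9, 8.6, 4.3, 8.1, 9.3]
max_reach = 5.9 + 8.6 + 4.3 + 8.1 + 9.3 = 36.2
L_max = max([5.9, 8.6, 4.3, 8.1, 9.3]) = 9.3
S (sum of others) = 36.2 - 9.3 = 26.9
min_reach = max(0, 9.3 - 26.9) = max(0, -17.6) = 0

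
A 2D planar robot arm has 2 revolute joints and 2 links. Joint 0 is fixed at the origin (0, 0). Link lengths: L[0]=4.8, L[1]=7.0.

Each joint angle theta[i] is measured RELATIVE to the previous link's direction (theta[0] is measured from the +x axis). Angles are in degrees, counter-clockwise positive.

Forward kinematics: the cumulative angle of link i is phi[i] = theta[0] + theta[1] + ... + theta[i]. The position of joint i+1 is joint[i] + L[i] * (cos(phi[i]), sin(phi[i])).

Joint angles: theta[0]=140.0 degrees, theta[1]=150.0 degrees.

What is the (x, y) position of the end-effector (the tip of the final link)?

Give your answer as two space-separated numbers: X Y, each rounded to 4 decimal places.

joint[0] = (0.0000, 0.0000)  (base)
link 0: phi[0] = 140 = 140 deg
  cos(140 deg) = -0.7660, sin(140 deg) = 0.6428
  joint[1] = (0.0000, 0.0000) + 4.8 * (-0.7660, 0.6428) = (0.0000 + -3.6770, 0.0000 + 3.0854) = (-3.6770, 3.0854)
link 1: phi[1] = 140 + 150 = 290 deg
  cos(290 deg) = 0.3420, sin(290 deg) = -0.9397
  joint[2] = (-3.6770, 3.0854) + 7 * (0.3420, -0.9397) = (-3.6770 + 2.3941, 3.0854 + -6.5778) = (-1.2829, -3.4925)
End effector: (-1.2829, -3.4925)

Answer: -1.2829 -3.4925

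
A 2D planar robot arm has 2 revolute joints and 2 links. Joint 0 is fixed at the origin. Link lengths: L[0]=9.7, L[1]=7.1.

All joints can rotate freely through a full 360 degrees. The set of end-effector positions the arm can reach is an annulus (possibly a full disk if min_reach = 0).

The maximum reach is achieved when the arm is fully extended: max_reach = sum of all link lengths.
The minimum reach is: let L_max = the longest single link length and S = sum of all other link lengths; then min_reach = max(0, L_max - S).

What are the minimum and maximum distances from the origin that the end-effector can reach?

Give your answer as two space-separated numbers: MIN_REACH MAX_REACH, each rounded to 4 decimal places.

Link lengths: [9.7, 7.1]
max_reach = 9.7 + 7.1 = 16.8
L_max = max([9.7, 7.1]) = 9.7
S (sum of others) = 16.8 - 9.7 = 7.1
min_reach = max(0, 9.7 - 7.1) = max(0, 2.6) = 2.6

Answer: 2.6000 16.8000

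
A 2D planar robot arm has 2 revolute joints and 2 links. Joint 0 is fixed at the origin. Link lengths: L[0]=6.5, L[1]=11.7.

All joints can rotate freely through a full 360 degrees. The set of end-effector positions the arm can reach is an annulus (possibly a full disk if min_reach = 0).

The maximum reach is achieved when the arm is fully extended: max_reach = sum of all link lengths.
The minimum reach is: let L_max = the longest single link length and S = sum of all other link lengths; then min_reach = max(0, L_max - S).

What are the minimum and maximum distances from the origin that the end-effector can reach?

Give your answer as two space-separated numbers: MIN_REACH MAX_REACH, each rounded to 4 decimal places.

Answer: 5.2000 18.2000

Derivation:
Link lengths: [6.5, 11.7]
max_reach = 6.5 + 11.7 = 18.2
L_max = max([6.5, 11.7]) = 11.7
S (sum of others) = 18.2 - 11.7 = 6.5
min_reach = max(0, 11.7 - 6.5) = max(0, 5.2) = 5.2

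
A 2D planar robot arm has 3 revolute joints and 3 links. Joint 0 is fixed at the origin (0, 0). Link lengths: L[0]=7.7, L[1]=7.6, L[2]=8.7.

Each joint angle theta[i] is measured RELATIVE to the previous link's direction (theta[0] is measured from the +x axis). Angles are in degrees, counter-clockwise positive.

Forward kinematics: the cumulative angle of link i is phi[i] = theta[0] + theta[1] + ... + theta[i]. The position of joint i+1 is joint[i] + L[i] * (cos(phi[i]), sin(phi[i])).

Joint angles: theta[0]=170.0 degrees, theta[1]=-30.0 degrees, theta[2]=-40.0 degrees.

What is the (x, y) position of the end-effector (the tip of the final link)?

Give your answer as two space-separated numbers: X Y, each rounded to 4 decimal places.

joint[0] = (0.0000, 0.0000)  (base)
link 0: phi[0] = 170 = 170 deg
  cos(170 deg) = -0.9848, sin(170 deg) = 0.1736
  joint[1] = (0.0000, 0.0000) + 7.7 * (-0.9848, 0.1736) = (0.0000 + -7.5830, 0.0000 + 1.3371) = (-7.5830, 1.3371)
link 1: phi[1] = 170 + -30 = 140 deg
  cos(140 deg) = -0.7660, sin(140 deg) = 0.6428
  joint[2] = (-7.5830, 1.3371) + 7.6 * (-0.7660, 0.6428) = (-7.5830 + -5.8219, 1.3371 + 4.8852) = (-13.4050, 6.2223)
link 2: phi[2] = 170 + -30 + -40 = 100 deg
  cos(100 deg) = -0.1736, sin(100 deg) = 0.9848
  joint[3] = (-13.4050, 6.2223) + 8.7 * (-0.1736, 0.9848) = (-13.4050 + -1.5107, 6.2223 + 8.5678) = (-14.9157, 14.7901)
End effector: (-14.9157, 14.7901)

Answer: -14.9157 14.7901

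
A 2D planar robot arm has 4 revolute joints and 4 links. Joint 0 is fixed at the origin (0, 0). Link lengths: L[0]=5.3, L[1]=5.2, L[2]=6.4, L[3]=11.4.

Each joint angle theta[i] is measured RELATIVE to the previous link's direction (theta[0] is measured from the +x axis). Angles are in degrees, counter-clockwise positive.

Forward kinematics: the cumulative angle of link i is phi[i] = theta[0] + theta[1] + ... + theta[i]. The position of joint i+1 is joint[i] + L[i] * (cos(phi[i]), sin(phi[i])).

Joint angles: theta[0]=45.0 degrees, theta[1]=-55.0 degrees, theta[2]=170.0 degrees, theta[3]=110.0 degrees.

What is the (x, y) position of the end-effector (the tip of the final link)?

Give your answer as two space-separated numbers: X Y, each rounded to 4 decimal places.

Answer: 2.8546 -6.3664

Derivation:
joint[0] = (0.0000, 0.0000)  (base)
link 0: phi[0] = 45 = 45 deg
  cos(45 deg) = 0.7071, sin(45 deg) = 0.7071
  joint[1] = (0.0000, 0.0000) + 5.3 * (0.7071, 0.7071) = (0.0000 + 3.7477, 0.0000 + 3.7477) = (3.7477, 3.7477)
link 1: phi[1] = 45 + -55 = -10 deg
  cos(-10 deg) = 0.9848, sin(-10 deg) = -0.1736
  joint[2] = (3.7477, 3.7477) + 5.2 * (0.9848, -0.1736) = (3.7477 + 5.1210, 3.7477 + -0.9030) = (8.8687, 2.8447)
link 2: phi[2] = 45 + -55 + 170 = 160 deg
  cos(160 deg) = -0.9397, sin(160 deg) = 0.3420
  joint[3] = (8.8687, 2.8447) + 6.4 * (-0.9397, 0.3420) = (8.8687 + -6.0140, 2.8447 + 2.1889) = (2.8546, 5.0336)
link 3: phi[3] = 45 + -55 + 170 + 110 = 270 deg
  cos(270 deg) = -0.0000, sin(270 deg) = -1.0000
  joint[4] = (2.8546, 5.0336) + 11.4 * (-0.0000, -1.0000) = (2.8546 + -0.0000, 5.0336 + -11.4000) = (2.8546, -6.3664)
End effector: (2.8546, -6.3664)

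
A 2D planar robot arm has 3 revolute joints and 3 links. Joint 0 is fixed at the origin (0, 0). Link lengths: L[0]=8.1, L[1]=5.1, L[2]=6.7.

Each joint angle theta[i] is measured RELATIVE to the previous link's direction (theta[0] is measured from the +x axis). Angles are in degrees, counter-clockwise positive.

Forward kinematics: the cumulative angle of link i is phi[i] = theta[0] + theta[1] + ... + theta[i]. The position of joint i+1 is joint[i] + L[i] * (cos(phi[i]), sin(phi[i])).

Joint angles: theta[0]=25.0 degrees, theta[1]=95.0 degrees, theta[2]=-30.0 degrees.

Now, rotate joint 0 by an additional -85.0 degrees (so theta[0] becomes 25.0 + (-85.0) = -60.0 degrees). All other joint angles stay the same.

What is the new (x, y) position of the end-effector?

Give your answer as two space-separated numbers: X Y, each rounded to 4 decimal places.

Answer: 14.9022 -3.5056

Derivation:
joint[0] = (0.0000, 0.0000)  (base)
link 0: phi[0] = -60 = -60 deg
  cos(-60 deg) = 0.5000, sin(-60 deg) = -0.8660
  joint[1] = (0.0000, 0.0000) + 8.1 * (0.5000, -0.8660) = (0.0000 + 4.0500, 0.0000 + -7.0148) = (4.0500, -7.0148)
link 1: phi[1] = -60 + 95 = 35 deg
  cos(35 deg) = 0.8192, sin(35 deg) = 0.5736
  joint[2] = (4.0500, -7.0148) + 5.1 * (0.8192, 0.5736) = (4.0500 + 4.1777, -7.0148 + 2.9252) = (8.2277, -4.0896)
link 2: phi[2] = -60 + 95 + -30 = 5 deg
  cos(5 deg) = 0.9962, sin(5 deg) = 0.0872
  joint[3] = (8.2277, -4.0896) + 6.7 * (0.9962, 0.0872) = (8.2277 + 6.6745, -4.0896 + 0.5839) = (14.9022, -3.5056)
End effector: (14.9022, -3.5056)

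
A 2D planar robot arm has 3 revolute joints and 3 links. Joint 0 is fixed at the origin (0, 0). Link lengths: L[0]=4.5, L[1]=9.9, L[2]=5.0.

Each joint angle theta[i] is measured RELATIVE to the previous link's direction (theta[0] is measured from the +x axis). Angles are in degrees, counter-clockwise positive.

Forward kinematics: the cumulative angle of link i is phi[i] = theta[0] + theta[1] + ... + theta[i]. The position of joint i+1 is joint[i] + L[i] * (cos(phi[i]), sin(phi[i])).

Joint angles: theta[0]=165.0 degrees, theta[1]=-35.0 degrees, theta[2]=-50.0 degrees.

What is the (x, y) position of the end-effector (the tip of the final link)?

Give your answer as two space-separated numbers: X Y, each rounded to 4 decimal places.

joint[0] = (0.0000, 0.0000)  (base)
link 0: phi[0] = 165 = 165 deg
  cos(165 deg) = -0.9659, sin(165 deg) = 0.2588
  joint[1] = (0.0000, 0.0000) + 4.5 * (-0.9659, 0.2588) = (0.0000 + -4.3467, 0.0000 + 1.1647) = (-4.3467, 1.1647)
link 1: phi[1] = 165 + -35 = 130 deg
  cos(130 deg) = -0.6428, sin(130 deg) = 0.7660
  joint[2] = (-4.3467, 1.1647) + 9.9 * (-0.6428, 0.7660) = (-4.3467 + -6.3636, 1.1647 + 7.5838) = (-10.7103, 8.7485)
link 2: phi[2] = 165 + -35 + -50 = 80 deg
  cos(80 deg) = 0.1736, sin(80 deg) = 0.9848
  joint[3] = (-10.7103, 8.7485) + 5 * (0.1736, 0.9848) = (-10.7103 + 0.8682, 8.7485 + 4.9240) = (-9.8420, 13.6726)
End effector: (-9.8420, 13.6726)

Answer: -9.8420 13.6726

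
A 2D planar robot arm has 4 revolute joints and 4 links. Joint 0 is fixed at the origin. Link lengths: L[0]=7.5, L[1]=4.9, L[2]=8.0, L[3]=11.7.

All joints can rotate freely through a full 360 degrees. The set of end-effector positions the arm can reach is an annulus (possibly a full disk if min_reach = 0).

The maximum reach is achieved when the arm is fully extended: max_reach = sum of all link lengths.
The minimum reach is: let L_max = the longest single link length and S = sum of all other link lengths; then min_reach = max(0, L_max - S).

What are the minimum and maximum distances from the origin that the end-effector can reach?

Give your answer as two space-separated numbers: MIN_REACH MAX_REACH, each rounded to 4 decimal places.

Answer: 0.0000 32.1000

Derivation:
Link lengths: [7.5, 4.9, 8.0, 11.7]
max_reach = 7.5 + 4.9 + 8 + 11.7 = 32.1
L_max = max([7.5, 4.9, 8.0, 11.7]) = 11.7
S (sum of others) = 32.1 - 11.7 = 20.4
min_reach = max(0, 11.7 - 20.4) = max(0, -8.7) = 0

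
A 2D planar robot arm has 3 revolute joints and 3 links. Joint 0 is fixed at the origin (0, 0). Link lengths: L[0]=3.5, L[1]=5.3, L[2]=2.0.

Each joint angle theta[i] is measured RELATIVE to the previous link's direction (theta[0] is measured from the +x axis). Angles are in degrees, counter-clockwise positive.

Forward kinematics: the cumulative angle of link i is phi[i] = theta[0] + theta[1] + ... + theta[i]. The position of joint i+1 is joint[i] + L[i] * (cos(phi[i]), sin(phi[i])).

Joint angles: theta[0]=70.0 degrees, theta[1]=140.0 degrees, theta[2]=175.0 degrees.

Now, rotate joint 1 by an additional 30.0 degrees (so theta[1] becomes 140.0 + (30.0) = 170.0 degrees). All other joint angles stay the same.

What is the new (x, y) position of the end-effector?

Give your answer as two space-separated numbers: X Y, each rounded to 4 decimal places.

joint[0] = (0.0000, 0.0000)  (base)
link 0: phi[0] = 70 = 70 deg
  cos(70 deg) = 0.3420, sin(70 deg) = 0.9397
  joint[1] = (0.0000, 0.0000) + 3.5 * (0.3420, 0.9397) = (0.0000 + 1.1971, 0.0000 + 3.2889) = (1.1971, 3.2889)
link 1: phi[1] = 70 + 170 = 240 deg
  cos(240 deg) = -0.5000, sin(240 deg) = -0.8660
  joint[2] = (1.1971, 3.2889) + 5.3 * (-0.5000, -0.8660) = (1.1971 + -2.6500, 3.2889 + -4.5899) = (-1.4529, -1.3010)
link 2: phi[2] = 70 + 170 + 175 = 415 deg
  cos(415 deg) = 0.5736, sin(415 deg) = 0.8192
  joint[3] = (-1.4529, -1.3010) + 2 * (0.5736, 0.8192) = (-1.4529 + 1.1472, -1.3010 + 1.6383) = (-0.3058, 0.3373)
End effector: (-0.3058, 0.3373)

Answer: -0.3058 0.3373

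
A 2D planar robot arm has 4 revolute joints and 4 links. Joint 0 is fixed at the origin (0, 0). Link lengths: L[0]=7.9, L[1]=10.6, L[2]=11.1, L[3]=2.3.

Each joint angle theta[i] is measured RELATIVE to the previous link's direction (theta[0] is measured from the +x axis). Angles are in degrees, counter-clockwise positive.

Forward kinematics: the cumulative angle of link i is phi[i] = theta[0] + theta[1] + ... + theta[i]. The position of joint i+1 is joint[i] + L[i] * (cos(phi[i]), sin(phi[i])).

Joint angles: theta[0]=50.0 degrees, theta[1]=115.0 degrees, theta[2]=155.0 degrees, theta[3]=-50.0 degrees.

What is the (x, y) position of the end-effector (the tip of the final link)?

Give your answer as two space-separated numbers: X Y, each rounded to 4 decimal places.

Answer: 3.3423 -0.6397

Derivation:
joint[0] = (0.0000, 0.0000)  (base)
link 0: phi[0] = 50 = 50 deg
  cos(50 deg) = 0.6428, sin(50 deg) = 0.7660
  joint[1] = (0.0000, 0.0000) + 7.9 * (0.6428, 0.7660) = (0.0000 + 5.0780, 0.0000 + 6.0518) = (5.0780, 6.0518)
link 1: phi[1] = 50 + 115 = 165 deg
  cos(165 deg) = -0.9659, sin(165 deg) = 0.2588
  joint[2] = (5.0780, 6.0518) + 10.6 * (-0.9659, 0.2588) = (5.0780 + -10.2388, 6.0518 + 2.7435) = (-5.1608, 8.7952)
link 2: phi[2] = 50 + 115 + 155 = 320 deg
  cos(320 deg) = 0.7660, sin(320 deg) = -0.6428
  joint[3] = (-5.1608, 8.7952) + 11.1 * (0.7660, -0.6428) = (-5.1608 + 8.5031, 8.7952 + -7.1349) = (3.3423, 1.6603)
link 3: phi[3] = 50 + 115 + 155 + -50 = 270 deg
  cos(270 deg) = -0.0000, sin(270 deg) = -1.0000
  joint[4] = (3.3423, 1.6603) + 2.3 * (-0.0000, -1.0000) = (3.3423 + -0.0000, 1.6603 + -2.3000) = (3.3423, -0.6397)
End effector: (3.3423, -0.6397)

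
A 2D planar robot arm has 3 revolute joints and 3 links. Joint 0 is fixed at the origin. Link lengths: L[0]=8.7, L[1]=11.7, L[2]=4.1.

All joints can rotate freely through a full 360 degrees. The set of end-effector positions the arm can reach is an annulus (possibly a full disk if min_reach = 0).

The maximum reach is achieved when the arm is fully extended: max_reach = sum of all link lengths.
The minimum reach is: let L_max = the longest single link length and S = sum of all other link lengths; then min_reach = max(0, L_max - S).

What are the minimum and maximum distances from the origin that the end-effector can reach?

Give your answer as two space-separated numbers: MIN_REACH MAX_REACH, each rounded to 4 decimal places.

Link lengths: [8.7, 11.7, 4.1]
max_reach = 8.7 + 11.7 + 4.1 = 24.5
L_max = max([8.7, 11.7, 4.1]) = 11.7
S (sum of others) = 24.5 - 11.7 = 12.8
min_reach = max(0, 11.7 - 12.8) = max(0, -1.1) = 0

Answer: 0.0000 24.5000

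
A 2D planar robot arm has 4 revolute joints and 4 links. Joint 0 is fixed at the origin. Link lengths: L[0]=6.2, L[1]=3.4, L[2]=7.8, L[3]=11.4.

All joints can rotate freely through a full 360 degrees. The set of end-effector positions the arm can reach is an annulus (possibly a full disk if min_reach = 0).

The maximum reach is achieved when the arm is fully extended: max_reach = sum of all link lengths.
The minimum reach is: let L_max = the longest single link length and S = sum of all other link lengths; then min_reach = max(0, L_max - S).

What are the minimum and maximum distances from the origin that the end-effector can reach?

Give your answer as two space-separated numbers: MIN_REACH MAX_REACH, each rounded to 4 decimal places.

Answer: 0.0000 28.8000

Derivation:
Link lengths: [6.2, 3.4, 7.8, 11.4]
max_reach = 6.2 + 3.4 + 7.8 + 11.4 = 28.8
L_max = max([6.2, 3.4, 7.8, 11.4]) = 11.4
S (sum of others) = 28.8 - 11.4 = 17.4
min_reach = max(0, 11.4 - 17.4) = max(0, -6) = 0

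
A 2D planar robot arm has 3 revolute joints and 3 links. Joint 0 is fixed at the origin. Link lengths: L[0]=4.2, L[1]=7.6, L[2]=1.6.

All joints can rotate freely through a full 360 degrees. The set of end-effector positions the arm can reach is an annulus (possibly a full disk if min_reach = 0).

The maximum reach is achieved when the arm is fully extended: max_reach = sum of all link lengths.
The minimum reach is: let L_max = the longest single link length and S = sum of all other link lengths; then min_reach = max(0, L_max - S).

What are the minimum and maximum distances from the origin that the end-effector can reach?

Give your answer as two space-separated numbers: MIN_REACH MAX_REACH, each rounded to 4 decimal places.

Answer: 1.8000 13.4000

Derivation:
Link lengths: [4.2, 7.6, 1.6]
max_reach = 4.2 + 7.6 + 1.6 = 13.4
L_max = max([4.2, 7.6, 1.6]) = 7.6
S (sum of others) = 13.4 - 7.6 = 5.8
min_reach = max(0, 7.6 - 5.8) = max(0, 1.8) = 1.8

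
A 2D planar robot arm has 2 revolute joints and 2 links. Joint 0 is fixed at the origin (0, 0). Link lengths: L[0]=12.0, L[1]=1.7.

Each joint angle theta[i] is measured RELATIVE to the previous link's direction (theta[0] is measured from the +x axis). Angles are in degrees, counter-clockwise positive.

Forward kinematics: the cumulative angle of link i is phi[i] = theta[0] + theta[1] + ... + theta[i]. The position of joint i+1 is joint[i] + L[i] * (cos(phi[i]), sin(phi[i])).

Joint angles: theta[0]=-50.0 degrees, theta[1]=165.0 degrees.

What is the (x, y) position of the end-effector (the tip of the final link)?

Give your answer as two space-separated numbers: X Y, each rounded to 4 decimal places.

joint[0] = (0.0000, 0.0000)  (base)
link 0: phi[0] = -50 = -50 deg
  cos(-50 deg) = 0.6428, sin(-50 deg) = -0.7660
  joint[1] = (0.0000, 0.0000) + 12 * (0.6428, -0.7660) = (0.0000 + 7.7135, 0.0000 + -9.1925) = (7.7135, -9.1925)
link 1: phi[1] = -50 + 165 = 115 deg
  cos(115 deg) = -0.4226, sin(115 deg) = 0.9063
  joint[2] = (7.7135, -9.1925) + 1.7 * (-0.4226, 0.9063) = (7.7135 + -0.7185, -9.1925 + 1.5407) = (6.9950, -7.6518)
End effector: (6.9950, -7.6518)

Answer: 6.9950 -7.6518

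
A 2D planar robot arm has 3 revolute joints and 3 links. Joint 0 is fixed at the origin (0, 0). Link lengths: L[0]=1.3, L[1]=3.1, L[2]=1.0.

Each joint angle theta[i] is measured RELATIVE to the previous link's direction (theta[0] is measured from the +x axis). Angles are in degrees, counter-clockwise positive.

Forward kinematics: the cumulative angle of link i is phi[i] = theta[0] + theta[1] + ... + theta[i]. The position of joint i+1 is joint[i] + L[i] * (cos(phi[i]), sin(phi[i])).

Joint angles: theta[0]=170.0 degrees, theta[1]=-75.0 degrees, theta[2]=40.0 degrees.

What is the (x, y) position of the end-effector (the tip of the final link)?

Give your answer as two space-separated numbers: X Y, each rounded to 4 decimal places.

joint[0] = (0.0000, 0.0000)  (base)
link 0: phi[0] = 170 = 170 deg
  cos(170 deg) = -0.9848, sin(170 deg) = 0.1736
  joint[1] = (0.0000, 0.0000) + 1.3 * (-0.9848, 0.1736) = (0.0000 + -1.2803, 0.0000 + 0.2257) = (-1.2803, 0.2257)
link 1: phi[1] = 170 + -75 = 95 deg
  cos(95 deg) = -0.0872, sin(95 deg) = 0.9962
  joint[2] = (-1.2803, 0.2257) + 3.1 * (-0.0872, 0.9962) = (-1.2803 + -0.2702, 0.2257 + 3.0882) = (-1.5504, 3.3139)
link 2: phi[2] = 170 + -75 + 40 = 135 deg
  cos(135 deg) = -0.7071, sin(135 deg) = 0.7071
  joint[3] = (-1.5504, 3.3139) + 1 * (-0.7071, 0.7071) = (-1.5504 + -0.7071, 3.3139 + 0.7071) = (-2.2575, 4.0211)
End effector: (-2.2575, 4.0211)

Answer: -2.2575 4.0211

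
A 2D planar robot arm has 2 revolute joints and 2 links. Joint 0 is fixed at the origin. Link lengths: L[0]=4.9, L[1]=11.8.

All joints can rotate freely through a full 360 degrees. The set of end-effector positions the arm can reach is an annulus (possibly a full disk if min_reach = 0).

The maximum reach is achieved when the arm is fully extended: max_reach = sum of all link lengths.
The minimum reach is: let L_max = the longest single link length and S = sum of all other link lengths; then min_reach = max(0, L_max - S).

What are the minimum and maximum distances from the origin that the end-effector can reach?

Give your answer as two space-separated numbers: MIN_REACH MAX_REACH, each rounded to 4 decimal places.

Answer: 6.9000 16.7000

Derivation:
Link lengths: [4.9, 11.8]
max_reach = 4.9 + 11.8 = 16.7
L_max = max([4.9, 11.8]) = 11.8
S (sum of others) = 16.7 - 11.8 = 4.9
min_reach = max(0, 11.8 - 4.9) = max(0, 6.9) = 6.9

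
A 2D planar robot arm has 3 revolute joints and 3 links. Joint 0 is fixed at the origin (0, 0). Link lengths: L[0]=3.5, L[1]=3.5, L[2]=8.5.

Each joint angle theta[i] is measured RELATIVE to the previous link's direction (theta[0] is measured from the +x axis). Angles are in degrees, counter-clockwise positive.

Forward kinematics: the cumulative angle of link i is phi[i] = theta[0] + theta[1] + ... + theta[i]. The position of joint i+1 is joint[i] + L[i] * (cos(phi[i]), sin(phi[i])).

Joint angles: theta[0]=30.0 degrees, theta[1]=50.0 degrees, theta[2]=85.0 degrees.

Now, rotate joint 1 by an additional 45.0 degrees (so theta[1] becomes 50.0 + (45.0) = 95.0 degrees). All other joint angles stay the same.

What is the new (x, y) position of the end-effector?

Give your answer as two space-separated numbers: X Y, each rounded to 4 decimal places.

Answer: -6.3376 0.3670

Derivation:
joint[0] = (0.0000, 0.0000)  (base)
link 0: phi[0] = 30 = 30 deg
  cos(30 deg) = 0.8660, sin(30 deg) = 0.5000
  joint[1] = (0.0000, 0.0000) + 3.5 * (0.8660, 0.5000) = (0.0000 + 3.0311, 0.0000 + 1.7500) = (3.0311, 1.7500)
link 1: phi[1] = 30 + 95 = 125 deg
  cos(125 deg) = -0.5736, sin(125 deg) = 0.8192
  joint[2] = (3.0311, 1.7500) + 3.5 * (-0.5736, 0.8192) = (3.0311 + -2.0075, 1.7500 + 2.8670) = (1.0236, 4.6170)
link 2: phi[2] = 30 + 95 + 85 = 210 deg
  cos(210 deg) = -0.8660, sin(210 deg) = -0.5000
  joint[3] = (1.0236, 4.6170) + 8.5 * (-0.8660, -0.5000) = (1.0236 + -7.3612, 4.6170 + -4.2500) = (-6.3376, 0.3670)
End effector: (-6.3376, 0.3670)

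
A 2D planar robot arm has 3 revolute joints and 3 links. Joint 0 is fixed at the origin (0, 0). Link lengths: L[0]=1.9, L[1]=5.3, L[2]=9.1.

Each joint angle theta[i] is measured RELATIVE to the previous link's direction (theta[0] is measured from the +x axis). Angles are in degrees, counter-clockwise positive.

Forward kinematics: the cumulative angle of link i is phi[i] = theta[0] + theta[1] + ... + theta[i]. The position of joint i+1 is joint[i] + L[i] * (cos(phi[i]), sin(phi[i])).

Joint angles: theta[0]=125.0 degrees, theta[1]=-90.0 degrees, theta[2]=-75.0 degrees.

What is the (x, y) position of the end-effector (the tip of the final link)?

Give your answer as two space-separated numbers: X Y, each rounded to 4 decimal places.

joint[0] = (0.0000, 0.0000)  (base)
link 0: phi[0] = 125 = 125 deg
  cos(125 deg) = -0.5736, sin(125 deg) = 0.8192
  joint[1] = (0.0000, 0.0000) + 1.9 * (-0.5736, 0.8192) = (0.0000 + -1.0898, 0.0000 + 1.5564) = (-1.0898, 1.5564)
link 1: phi[1] = 125 + -90 = 35 deg
  cos(35 deg) = 0.8192, sin(35 deg) = 0.5736
  joint[2] = (-1.0898, 1.5564) + 5.3 * (0.8192, 0.5736) = (-1.0898 + 4.3415, 1.5564 + 3.0400) = (3.2517, 4.5963)
link 2: phi[2] = 125 + -90 + -75 = -40 deg
  cos(-40 deg) = 0.7660, sin(-40 deg) = -0.6428
  joint[3] = (3.2517, 4.5963) + 9.1 * (0.7660, -0.6428) = (3.2517 + 6.9710, 4.5963 + -5.8494) = (10.2227, -1.2530)
End effector: (10.2227, -1.2530)

Answer: 10.2227 -1.2530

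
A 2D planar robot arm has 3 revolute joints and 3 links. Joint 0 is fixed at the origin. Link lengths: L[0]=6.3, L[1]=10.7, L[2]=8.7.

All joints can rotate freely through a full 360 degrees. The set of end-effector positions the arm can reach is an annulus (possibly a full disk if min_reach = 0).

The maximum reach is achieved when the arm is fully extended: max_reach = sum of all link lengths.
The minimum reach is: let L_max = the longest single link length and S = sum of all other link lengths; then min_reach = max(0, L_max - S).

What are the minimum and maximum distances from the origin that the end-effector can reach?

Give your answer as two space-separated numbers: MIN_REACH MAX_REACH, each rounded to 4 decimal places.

Link lengths: [6.3, 10.7, 8.7]
max_reach = 6.3 + 10.7 + 8.7 = 25.7
L_max = max([6.3, 10.7, 8.7]) = 10.7
S (sum of others) = 25.7 - 10.7 = 15
min_reach = max(0, 10.7 - 15) = max(0, -4.3) = 0

Answer: 0.0000 25.7000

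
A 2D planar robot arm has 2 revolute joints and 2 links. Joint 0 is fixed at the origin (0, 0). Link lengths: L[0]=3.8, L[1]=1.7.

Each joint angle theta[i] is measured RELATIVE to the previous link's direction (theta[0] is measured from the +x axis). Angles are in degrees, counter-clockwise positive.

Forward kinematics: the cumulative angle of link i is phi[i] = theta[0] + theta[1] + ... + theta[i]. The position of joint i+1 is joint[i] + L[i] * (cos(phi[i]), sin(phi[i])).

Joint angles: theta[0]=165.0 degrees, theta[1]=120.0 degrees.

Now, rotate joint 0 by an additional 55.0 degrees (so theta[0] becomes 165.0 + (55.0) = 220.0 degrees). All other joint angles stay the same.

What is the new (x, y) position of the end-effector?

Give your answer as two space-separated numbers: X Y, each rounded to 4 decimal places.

joint[0] = (0.0000, 0.0000)  (base)
link 0: phi[0] = 220 = 220 deg
  cos(220 deg) = -0.7660, sin(220 deg) = -0.6428
  joint[1] = (0.0000, 0.0000) + 3.8 * (-0.7660, -0.6428) = (0.0000 + -2.9110, 0.0000 + -2.4426) = (-2.9110, -2.4426)
link 1: phi[1] = 220 + 120 = 340 deg
  cos(340 deg) = 0.9397, sin(340 deg) = -0.3420
  joint[2] = (-2.9110, -2.4426) + 1.7 * (0.9397, -0.3420) = (-2.9110 + 1.5975, -2.4426 + -0.5814) = (-1.3135, -3.0240)
End effector: (-1.3135, -3.0240)

Answer: -1.3135 -3.0240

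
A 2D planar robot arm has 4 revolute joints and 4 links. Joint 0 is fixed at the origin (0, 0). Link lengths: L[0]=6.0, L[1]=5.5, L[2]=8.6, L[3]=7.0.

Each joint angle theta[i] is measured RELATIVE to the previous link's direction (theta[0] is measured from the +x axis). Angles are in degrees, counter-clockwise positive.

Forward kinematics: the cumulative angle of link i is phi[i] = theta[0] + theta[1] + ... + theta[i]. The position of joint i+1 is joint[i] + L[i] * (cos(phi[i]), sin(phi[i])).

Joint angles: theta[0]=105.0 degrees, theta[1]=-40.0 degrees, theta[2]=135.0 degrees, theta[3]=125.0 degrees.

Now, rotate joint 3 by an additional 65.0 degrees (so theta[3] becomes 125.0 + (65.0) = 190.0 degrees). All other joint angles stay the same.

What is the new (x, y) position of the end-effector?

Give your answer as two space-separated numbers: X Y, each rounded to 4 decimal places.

Answer: -1.2477 11.3389

Derivation:
joint[0] = (0.0000, 0.0000)  (base)
link 0: phi[0] = 105 = 105 deg
  cos(105 deg) = -0.2588, sin(105 deg) = 0.9659
  joint[1] = (0.0000, 0.0000) + 6 * (-0.2588, 0.9659) = (0.0000 + -1.5529, 0.0000 + 5.7956) = (-1.5529, 5.7956)
link 1: phi[1] = 105 + -40 = 65 deg
  cos(65 deg) = 0.4226, sin(65 deg) = 0.9063
  joint[2] = (-1.5529, 5.7956) + 5.5 * (0.4226, 0.9063) = (-1.5529 + 2.3244, 5.7956 + 4.9847) = (0.7715, 10.7802)
link 2: phi[2] = 105 + -40 + 135 = 200 deg
  cos(200 deg) = -0.9397, sin(200 deg) = -0.3420
  joint[3] = (0.7715, 10.7802) + 8.6 * (-0.9397, -0.3420) = (0.7715 + -8.0814, 10.7802 + -2.9414) = (-7.3099, 7.8389)
link 3: phi[3] = 105 + -40 + 135 + 190 = 390 deg
  cos(390 deg) = 0.8660, sin(390 deg) = 0.5000
  joint[4] = (-7.3099, 7.8389) + 7 * (0.8660, 0.5000) = (-7.3099 + 6.0622, 7.8389 + 3.5000) = (-1.2477, 11.3389)
End effector: (-1.2477, 11.3389)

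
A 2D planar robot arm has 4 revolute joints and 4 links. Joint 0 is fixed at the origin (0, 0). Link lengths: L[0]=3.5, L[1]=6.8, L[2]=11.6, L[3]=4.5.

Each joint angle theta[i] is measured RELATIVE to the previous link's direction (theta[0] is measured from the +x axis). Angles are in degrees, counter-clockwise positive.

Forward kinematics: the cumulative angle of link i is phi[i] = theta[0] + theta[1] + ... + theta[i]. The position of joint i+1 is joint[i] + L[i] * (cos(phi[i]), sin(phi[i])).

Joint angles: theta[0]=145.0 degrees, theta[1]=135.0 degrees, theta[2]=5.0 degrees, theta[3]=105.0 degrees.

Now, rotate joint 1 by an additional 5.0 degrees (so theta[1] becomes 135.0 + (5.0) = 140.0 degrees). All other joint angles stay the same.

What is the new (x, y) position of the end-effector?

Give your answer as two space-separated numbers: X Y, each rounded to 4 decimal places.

joint[0] = (0.0000, 0.0000)  (base)
link 0: phi[0] = 145 = 145 deg
  cos(145 deg) = -0.8192, sin(145 deg) = 0.5736
  joint[1] = (0.0000, 0.0000) + 3.5 * (-0.8192, 0.5736) = (0.0000 + -2.8670, 0.0000 + 2.0075) = (-2.8670, 2.0075)
link 1: phi[1] = 145 + 140 = 285 deg
  cos(285 deg) = 0.2588, sin(285 deg) = -0.9659
  joint[2] = (-2.8670, 2.0075) + 6.8 * (0.2588, -0.9659) = (-2.8670 + 1.7600, 2.0075 + -6.5683) = (-1.1071, -4.5608)
link 2: phi[2] = 145 + 140 + 5 = 290 deg
  cos(290 deg) = 0.3420, sin(290 deg) = -0.9397
  joint[3] = (-1.1071, -4.5608) + 11.6 * (0.3420, -0.9397) = (-1.1071 + 3.9674, -4.5608 + -10.9004) = (2.8604, -15.4612)
link 3: phi[3] = 145 + 140 + 5 + 105 = 395 deg
  cos(395 deg) = 0.8192, sin(395 deg) = 0.5736
  joint[4] = (2.8604, -15.4612) + 4.5 * (0.8192, 0.5736) = (2.8604 + 3.6862, -15.4612 + 2.5811) = (6.5466, -12.8801)
End effector: (6.5466, -12.8801)

Answer: 6.5466 -12.8801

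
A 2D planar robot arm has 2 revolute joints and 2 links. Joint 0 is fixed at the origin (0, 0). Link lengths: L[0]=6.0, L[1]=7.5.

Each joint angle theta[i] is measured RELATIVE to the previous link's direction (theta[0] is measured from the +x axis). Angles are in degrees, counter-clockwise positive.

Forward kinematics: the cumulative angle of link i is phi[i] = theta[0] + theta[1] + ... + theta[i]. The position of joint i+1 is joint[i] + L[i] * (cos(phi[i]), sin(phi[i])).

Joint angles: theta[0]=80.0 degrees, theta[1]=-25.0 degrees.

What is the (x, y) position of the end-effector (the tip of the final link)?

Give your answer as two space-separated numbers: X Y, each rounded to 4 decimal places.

Answer: 5.3437 12.0525

Derivation:
joint[0] = (0.0000, 0.0000)  (base)
link 0: phi[0] = 80 = 80 deg
  cos(80 deg) = 0.1736, sin(80 deg) = 0.9848
  joint[1] = (0.0000, 0.0000) + 6 * (0.1736, 0.9848) = (0.0000 + 1.0419, 0.0000 + 5.9088) = (1.0419, 5.9088)
link 1: phi[1] = 80 + -25 = 55 deg
  cos(55 deg) = 0.5736, sin(55 deg) = 0.8192
  joint[2] = (1.0419, 5.9088) + 7.5 * (0.5736, 0.8192) = (1.0419 + 4.3018, 5.9088 + 6.1436) = (5.3437, 12.0525)
End effector: (5.3437, 12.0525)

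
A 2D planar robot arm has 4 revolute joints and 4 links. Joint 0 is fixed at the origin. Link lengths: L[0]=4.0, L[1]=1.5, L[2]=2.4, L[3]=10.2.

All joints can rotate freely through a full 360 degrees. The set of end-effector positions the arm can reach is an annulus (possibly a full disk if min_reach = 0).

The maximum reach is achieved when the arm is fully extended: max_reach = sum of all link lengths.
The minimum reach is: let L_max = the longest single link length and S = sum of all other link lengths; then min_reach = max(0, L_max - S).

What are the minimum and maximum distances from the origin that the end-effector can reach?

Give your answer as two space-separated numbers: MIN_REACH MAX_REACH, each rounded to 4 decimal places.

Answer: 2.3000 18.1000

Derivation:
Link lengths: [4.0, 1.5, 2.4, 10.2]
max_reach = 4 + 1.5 + 2.4 + 10.2 = 18.1
L_max = max([4.0, 1.5, 2.4, 10.2]) = 10.2
S (sum of others) = 18.1 - 10.2 = 7.9
min_reach = max(0, 10.2 - 7.9) = max(0, 2.3) = 2.3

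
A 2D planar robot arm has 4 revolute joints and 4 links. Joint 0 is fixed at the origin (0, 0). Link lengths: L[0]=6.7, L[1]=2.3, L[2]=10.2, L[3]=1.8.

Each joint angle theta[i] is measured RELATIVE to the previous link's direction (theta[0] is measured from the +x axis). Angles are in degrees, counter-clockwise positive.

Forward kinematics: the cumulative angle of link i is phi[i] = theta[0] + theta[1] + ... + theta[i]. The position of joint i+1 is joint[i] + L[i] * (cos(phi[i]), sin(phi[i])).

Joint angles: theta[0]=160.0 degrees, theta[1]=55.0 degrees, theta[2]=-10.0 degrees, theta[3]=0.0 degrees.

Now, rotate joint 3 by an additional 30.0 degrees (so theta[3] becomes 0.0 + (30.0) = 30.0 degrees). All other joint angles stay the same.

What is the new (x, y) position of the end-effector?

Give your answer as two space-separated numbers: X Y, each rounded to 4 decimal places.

joint[0] = (0.0000, 0.0000)  (base)
link 0: phi[0] = 160 = 160 deg
  cos(160 deg) = -0.9397, sin(160 deg) = 0.3420
  joint[1] = (0.0000, 0.0000) + 6.7 * (-0.9397, 0.3420) = (0.0000 + -6.2959, 0.0000 + 2.2915) = (-6.2959, 2.2915)
link 1: phi[1] = 160 + 55 = 215 deg
  cos(215 deg) = -0.8192, sin(215 deg) = -0.5736
  joint[2] = (-6.2959, 2.2915) + 2.3 * (-0.8192, -0.5736) = (-6.2959 + -1.8840, 2.2915 + -1.3192) = (-8.1800, 0.9723)
link 2: phi[2] = 160 + 55 + -10 = 205 deg
  cos(205 deg) = -0.9063, sin(205 deg) = -0.4226
  joint[3] = (-8.1800, 0.9723) + 10.2 * (-0.9063, -0.4226) = (-8.1800 + -9.2443, 0.9723 + -4.3107) = (-17.4243, -3.3384)
link 3: phi[3] = 160 + 55 + -10 + 30 = 235 deg
  cos(235 deg) = -0.5736, sin(235 deg) = -0.8192
  joint[4] = (-17.4243, -3.3384) + 1.8 * (-0.5736, -0.8192) = (-17.4243 + -1.0324, -3.3384 + -1.4745) = (-18.4568, -4.8129)
End effector: (-18.4568, -4.8129)

Answer: -18.4568 -4.8129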